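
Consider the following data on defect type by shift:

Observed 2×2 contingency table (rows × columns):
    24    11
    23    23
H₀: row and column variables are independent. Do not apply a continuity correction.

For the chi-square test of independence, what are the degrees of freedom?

df = (r−1)(c−1) = (2−1)·(2−1) = 1

degrees of freedom = 1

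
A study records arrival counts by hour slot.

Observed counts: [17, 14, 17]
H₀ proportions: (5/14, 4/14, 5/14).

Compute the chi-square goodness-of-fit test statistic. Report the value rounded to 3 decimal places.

n = 48; E_i = n·p_i = [17.14, 13.71, 17.14]
χ² = (17−17.14)²/17.14 + (14−13.71)²/13.71 + (17−17.14)²/17.14 = 0.0083
df = 2

test statistic = 0.008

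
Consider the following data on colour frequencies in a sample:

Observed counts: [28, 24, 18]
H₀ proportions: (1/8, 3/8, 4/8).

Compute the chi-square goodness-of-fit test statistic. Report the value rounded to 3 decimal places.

test statistic = 50.800

n = 70; E_i = n·p_i = [8.75, 26.25, 35.00]
χ² = (28−8.75)²/8.75 + (24−26.25)²/26.25 + (18−35.00)²/35.00 = 50.8000
df = 2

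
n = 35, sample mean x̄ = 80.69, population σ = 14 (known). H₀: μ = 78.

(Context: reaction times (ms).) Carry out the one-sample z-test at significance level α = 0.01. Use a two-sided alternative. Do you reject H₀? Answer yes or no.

reject H₀: no

SE = σ/√n = 14/√35 = 2.3664
z = (x̄−μ₀)/SE = (80.69−78)/2.3664 = 1.1367
p-value (two-sided) = 0.25565
At α=0.01: p ≥ α → fail to reject H₀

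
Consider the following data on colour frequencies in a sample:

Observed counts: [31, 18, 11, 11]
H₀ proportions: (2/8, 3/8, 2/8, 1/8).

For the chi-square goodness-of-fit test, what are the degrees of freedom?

degrees of freedom = 3

df = k − 1 = 4 − 1 = 3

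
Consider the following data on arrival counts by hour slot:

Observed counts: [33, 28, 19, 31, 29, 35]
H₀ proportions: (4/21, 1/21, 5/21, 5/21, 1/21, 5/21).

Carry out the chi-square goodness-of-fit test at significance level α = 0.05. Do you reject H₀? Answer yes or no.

n = 175; E_i = n·p_i = [33.33, 8.33, 41.67, 41.67, 8.33, 41.67]
χ² = (33−33.33)²/33.33 + (28−8.33)²/8.33 + (19−41.67)²/41.67 + (31−41.67)²/41.67 + (29−8.33)²/8.33 + (35−41.67)²/41.67 = 113.7980
df = 5
p-value (upper-tail) = 0.00000
At α=0.05: p < α → reject H₀

reject H₀: yes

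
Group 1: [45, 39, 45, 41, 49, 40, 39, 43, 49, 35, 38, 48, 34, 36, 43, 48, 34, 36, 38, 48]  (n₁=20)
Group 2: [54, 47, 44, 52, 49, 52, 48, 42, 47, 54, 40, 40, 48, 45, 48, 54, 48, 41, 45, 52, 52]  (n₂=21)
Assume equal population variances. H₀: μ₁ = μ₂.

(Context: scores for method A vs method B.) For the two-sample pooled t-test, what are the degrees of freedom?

df = n₁ + n₂ − 2 = 20 + 21 − 2 = 39

degrees of freedom = 39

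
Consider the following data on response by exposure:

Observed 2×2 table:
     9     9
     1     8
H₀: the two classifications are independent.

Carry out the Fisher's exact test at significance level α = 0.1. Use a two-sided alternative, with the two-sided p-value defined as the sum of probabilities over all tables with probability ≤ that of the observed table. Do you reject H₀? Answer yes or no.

Margins: r₁=18, r₂=9, c₁=10, c₂=17, n=27
p_obs = C(18,9)·C(9,1)/C(27,10); sum pmf over tables with pmf ≤ p_obs
p-value (two-sided) = 0.09117
At α=0.1: p < α → reject H₀

reject H₀: yes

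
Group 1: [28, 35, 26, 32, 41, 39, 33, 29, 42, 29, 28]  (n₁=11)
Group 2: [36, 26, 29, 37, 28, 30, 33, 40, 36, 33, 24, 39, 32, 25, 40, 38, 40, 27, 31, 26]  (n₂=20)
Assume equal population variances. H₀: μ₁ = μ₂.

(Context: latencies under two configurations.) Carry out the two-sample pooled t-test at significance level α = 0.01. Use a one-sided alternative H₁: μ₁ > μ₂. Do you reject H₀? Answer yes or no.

reject H₀: no

x̄₁=32.909, s₁=5.629, n₁=11
x̄₂=32.500, s₂=5.482, n₂=20
s_p² = [10·5.629² + 19·5.482²]/29 = 30.6176
SE = √(s_p²·(1/11+1/20)) = 2.0771
t = (32.909−32.500)/2.0771 = 0.1970
df = 29
p-value (one-sided, H₁ greater) = 0.42262
At α=0.01: p ≥ α → fail to reject H₀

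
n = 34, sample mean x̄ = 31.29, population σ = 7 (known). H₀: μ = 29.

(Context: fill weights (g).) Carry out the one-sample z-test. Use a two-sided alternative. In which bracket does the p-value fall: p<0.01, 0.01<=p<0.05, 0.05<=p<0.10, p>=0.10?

SE = σ/√n = 7/√34 = 1.2005
z = (x̄−μ₀)/SE = (31.29−29)/1.2005 = 1.9076
p-value (two-sided) = 0.05645
→ bracket: 0.05<=p<0.10

p-value bracket: 0.05<=p<0.10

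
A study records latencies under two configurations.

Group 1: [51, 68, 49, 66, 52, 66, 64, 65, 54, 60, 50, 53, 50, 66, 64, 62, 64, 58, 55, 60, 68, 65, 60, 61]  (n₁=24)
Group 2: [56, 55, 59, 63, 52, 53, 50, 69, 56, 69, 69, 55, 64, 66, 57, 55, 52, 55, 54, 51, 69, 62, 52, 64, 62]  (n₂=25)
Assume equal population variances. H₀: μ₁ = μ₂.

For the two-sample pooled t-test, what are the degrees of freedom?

degrees of freedom = 47

df = n₁ + n₂ − 2 = 24 + 25 − 2 = 47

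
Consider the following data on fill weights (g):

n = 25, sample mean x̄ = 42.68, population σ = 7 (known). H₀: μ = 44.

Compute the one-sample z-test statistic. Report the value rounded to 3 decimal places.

SE = σ/√n = 7/√25 = 1.4000
z = (x̄−μ₀)/SE = (42.68−44)/1.4000 = -0.9429

test statistic = -0.943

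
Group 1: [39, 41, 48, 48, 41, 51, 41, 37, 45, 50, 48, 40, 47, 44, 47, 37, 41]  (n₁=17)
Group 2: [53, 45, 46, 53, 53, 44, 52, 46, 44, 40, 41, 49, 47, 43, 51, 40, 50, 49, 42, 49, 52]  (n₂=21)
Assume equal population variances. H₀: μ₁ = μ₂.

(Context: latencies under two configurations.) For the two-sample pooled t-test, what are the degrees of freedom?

degrees of freedom = 36

df = n₁ + n₂ − 2 = 17 + 21 − 2 = 36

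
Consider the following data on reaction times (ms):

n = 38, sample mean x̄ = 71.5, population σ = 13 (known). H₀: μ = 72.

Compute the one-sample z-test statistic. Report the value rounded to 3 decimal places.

test statistic = -0.237

SE = σ/√n = 13/√38 = 2.1089
z = (x̄−μ₀)/SE = (71.5−72)/2.1089 = -0.2371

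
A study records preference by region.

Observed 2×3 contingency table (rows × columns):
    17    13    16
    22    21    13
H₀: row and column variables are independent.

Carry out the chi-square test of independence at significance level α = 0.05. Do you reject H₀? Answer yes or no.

reject H₀: no

Row totals [46, 56], col totals [39, 34, 29], n=102
χ² = (17−17.59)²/17.59 + (13−15.33)²/15.33 + (16−13.08)²/13.08 + (22−21.41)²/21.41 + (21−18.67)²/18.67 + (13−15.92)²/15.92 = 1.8713
df = 2
p-value (upper-tail) = 0.39233
At α=0.05: p ≥ α → fail to reject H₀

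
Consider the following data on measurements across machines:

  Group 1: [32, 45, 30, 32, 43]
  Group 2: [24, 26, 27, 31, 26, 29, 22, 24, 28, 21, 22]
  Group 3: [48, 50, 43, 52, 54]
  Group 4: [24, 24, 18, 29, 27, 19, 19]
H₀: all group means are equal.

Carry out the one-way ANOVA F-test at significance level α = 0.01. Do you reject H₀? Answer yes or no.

reject H₀: yes

Group means [36.40, 25.45, 49.40, 22.86], grand mean 31.036
SSB = Σnᵢ(x̄ᵢ−x̄)² = 2640.980; SSW = ΣΣ(x−x̄ᵢ)² = 479.984
MSB = 2640.980/3 = 880.3266; MSW = 479.984/24 = 19.9994
F = MSB/MSW = 44.0178
df = (3, 24)
p-value (upper-tail) = 0.00000
At α=0.01: p < α → reject H₀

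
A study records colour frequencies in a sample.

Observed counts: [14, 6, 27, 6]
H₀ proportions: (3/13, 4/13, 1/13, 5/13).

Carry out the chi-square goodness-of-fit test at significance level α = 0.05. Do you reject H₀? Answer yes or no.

n = 53; E_i = n·p_i = [12.23, 16.31, 4.08, 20.38]
χ² = (14−12.23)²/12.23 + (6−16.31)²/16.31 + (27−4.08)²/4.08 + (6−20.38)²/20.38 = 145.8101
df = 3
p-value (upper-tail) = 0.00000
At α=0.05: p < α → reject H₀

reject H₀: yes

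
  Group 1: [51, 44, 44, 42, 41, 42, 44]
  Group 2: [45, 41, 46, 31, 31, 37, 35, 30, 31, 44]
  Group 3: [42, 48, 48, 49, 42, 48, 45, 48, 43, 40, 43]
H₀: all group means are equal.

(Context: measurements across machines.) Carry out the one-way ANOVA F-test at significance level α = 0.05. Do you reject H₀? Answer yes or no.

reject H₀: yes

Group means [44.00, 37.10, 45.09], grand mean 41.964
SSB = Σnᵢ(x̄ᵢ−x̄)² = 373.155; SSW = ΣΣ(x−x̄ᵢ)² = 539.809
MSB = 373.155/2 = 186.5776; MSW = 539.809/25 = 21.5924
F = MSB/MSW = 8.6409
df = (2, 25)
p-value (upper-tail) = 0.00140
At α=0.05: p < α → reject H₀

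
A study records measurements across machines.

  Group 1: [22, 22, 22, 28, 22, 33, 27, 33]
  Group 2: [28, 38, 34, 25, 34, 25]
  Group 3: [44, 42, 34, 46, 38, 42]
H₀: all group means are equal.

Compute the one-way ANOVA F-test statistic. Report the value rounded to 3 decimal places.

Group means [26.12, 30.67, 41.00], grand mean 31.950
SSB = Σnᵢ(x̄ᵢ−x̄)² = 772.742; SSW = ΣΣ(x−x̄ᵢ)² = 408.208
MSB = 772.742/2 = 386.3708; MSW = 408.208/17 = 24.0123
F = MSB/MSW = 16.0906
df = (2, 17)

test statistic = 16.091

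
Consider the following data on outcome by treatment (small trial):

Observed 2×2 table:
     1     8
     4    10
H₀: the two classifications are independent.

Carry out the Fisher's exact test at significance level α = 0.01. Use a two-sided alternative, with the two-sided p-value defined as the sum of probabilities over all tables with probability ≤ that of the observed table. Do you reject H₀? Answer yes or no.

reject H₀: no

Margins: r₁=9, r₂=14, c₁=5, c₂=18, n=23
p_obs = C(9,1)·C(14,4)/C(23,5); sum pmf over tables with pmf ≤ p_obs
p-value (two-sided) = 0.61057
At α=0.01: p ≥ α → fail to reject H₀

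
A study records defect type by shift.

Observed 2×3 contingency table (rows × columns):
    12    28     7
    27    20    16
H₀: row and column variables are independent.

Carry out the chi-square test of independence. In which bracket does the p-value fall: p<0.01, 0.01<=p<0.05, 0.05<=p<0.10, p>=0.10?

p-value bracket: 0.01<=p<0.05

Row totals [47, 63], col totals [39, 48, 23], n=110
χ² = (12−16.66)²/16.66 + (28−20.51)²/20.51 + (7−9.83)²/9.83 + (27−22.34)²/22.34 + (20−27.49)²/27.49 + (16−13.17)²/13.17 = 8.4764
df = 2
p-value (upper-tail) = 0.01443
→ bracket: 0.01<=p<0.05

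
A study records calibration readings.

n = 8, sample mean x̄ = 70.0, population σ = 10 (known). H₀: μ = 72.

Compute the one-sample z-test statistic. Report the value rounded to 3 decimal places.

test statistic = -0.566

SE = σ/√n = 10/√8 = 3.5355
z = (x̄−μ₀)/SE = (70.0−72)/3.5355 = -0.5657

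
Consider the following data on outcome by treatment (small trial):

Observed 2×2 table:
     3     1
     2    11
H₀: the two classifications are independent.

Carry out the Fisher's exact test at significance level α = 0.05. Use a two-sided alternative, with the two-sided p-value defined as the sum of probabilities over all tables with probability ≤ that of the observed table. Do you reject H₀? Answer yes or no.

Margins: r₁=4, r₂=13, c₁=5, c₂=12, n=17
p_obs = C(4,3)·C(13,2)/C(17,5); sum pmf over tables with pmf ≤ p_obs
p-value (two-sided) = 0.05252
At α=0.05: p ≥ α → fail to reject H₀

reject H₀: no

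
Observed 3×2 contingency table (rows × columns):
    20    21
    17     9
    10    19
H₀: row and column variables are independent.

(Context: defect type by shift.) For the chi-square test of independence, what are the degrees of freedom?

degrees of freedom = 2

df = (r−1)(c−1) = (3−1)·(2−1) = 2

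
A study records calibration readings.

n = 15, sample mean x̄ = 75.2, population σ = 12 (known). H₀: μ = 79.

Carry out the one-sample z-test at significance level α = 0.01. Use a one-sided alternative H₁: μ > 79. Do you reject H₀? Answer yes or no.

SE = σ/√n = 12/√15 = 3.0984
z = (x̄−μ₀)/SE = (75.2−79)/3.0984 = -1.2264
p-value (one-sided, H₁ greater) = 0.88998
At α=0.01: p ≥ α → fail to reject H₀

reject H₀: no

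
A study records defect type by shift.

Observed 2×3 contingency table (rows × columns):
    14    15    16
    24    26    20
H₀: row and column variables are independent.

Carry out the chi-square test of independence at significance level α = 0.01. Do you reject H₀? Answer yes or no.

reject H₀: no

Row totals [45, 70], col totals [38, 41, 36], n=115
χ² = (14−14.87)²/14.87 + (15−16.04)²/16.04 + (16−14.09)²/14.09 + (24−23.13)²/23.13 + (26−24.96)²/24.96 + (20−21.91)²/21.91 = 0.6218
df = 2
p-value (upper-tail) = 0.73277
At α=0.01: p ≥ α → fail to reject H₀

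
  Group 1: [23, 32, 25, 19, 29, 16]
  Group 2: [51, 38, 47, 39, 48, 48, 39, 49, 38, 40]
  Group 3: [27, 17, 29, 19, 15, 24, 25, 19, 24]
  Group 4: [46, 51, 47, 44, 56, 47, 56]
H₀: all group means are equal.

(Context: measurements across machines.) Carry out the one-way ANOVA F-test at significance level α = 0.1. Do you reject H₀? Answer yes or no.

reject H₀: yes

Group means [24.00, 43.70, 22.11, 49.57], grand mean 35.219
SSB = Σnᵢ(x̄ᵢ−x̄)² = 4462.766; SSW = ΣΣ(x−x̄ᵢ)² = 756.703
MSB = 4462.766/3 = 1487.5885; MSW = 756.703/28 = 27.0251
F = MSB/MSW = 55.0447
df = (3, 28)
p-value (upper-tail) = 0.00000
At α=0.1: p < α → reject H₀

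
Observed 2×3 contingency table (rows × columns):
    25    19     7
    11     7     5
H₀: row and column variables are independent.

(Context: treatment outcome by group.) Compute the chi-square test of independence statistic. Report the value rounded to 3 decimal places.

test statistic = 0.842

Row totals [51, 23], col totals [36, 26, 12], n=74
χ² = (25−24.81)²/24.81 + (19−17.92)²/17.92 + (7−8.27)²/8.27 + (11−11.19)²/11.19 + (7−8.08)²/8.08 + (5−3.73)²/3.73 = 0.8422
df = 2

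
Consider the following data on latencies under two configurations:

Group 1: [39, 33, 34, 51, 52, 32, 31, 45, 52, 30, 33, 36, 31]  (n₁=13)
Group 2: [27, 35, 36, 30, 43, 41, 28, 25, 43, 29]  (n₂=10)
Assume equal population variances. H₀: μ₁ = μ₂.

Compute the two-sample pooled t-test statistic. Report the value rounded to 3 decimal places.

x̄₁=38.385, s₁=8.549, n₁=13
x̄₂=33.700, s₂=6.848, n₂=10
s_p² = [12·8.549² + 9·6.848²]/21 = 61.8656
SE = √(s_p²·(1/13+1/10)) = 3.3084
t = (38.385−33.700)/3.3084 = 1.4160
df = 21

test statistic = 1.416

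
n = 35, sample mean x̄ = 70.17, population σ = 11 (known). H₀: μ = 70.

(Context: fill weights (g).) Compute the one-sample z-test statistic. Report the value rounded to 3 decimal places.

SE = σ/√n = 11/√35 = 1.8593
z = (x̄−μ₀)/SE = (70.17−70)/1.8593 = 0.0914

test statistic = 0.091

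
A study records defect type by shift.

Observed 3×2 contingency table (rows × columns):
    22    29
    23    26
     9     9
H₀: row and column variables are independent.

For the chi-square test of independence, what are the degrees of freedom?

degrees of freedom = 2

df = (r−1)(c−1) = (3−1)·(2−1) = 2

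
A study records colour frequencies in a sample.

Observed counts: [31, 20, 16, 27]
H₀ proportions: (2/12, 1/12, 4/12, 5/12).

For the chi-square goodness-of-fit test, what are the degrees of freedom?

degrees of freedom = 3

df = k − 1 = 4 − 1 = 3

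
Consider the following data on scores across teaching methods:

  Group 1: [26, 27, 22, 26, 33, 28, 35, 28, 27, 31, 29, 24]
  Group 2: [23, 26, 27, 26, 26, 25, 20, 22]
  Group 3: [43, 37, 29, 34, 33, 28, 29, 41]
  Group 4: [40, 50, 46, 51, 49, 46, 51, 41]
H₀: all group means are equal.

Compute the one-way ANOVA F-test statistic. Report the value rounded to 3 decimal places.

Group means [28.00, 24.38, 34.25, 46.75], grand mean 32.750
SSB = Σnᵢ(x̄ᵢ−x̄)² = 2417.875; SSW = ΣΣ(x−x̄ᵢ)² = 544.875
MSB = 2417.875/3 = 805.9583; MSW = 544.875/32 = 17.0273
F = MSB/MSW = 47.3332
df = (3, 32)

test statistic = 47.333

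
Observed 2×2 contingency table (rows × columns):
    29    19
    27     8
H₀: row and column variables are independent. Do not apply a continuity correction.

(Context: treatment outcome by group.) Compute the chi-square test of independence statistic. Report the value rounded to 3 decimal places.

test statistic = 2.580

Row totals [48, 35], col totals [56, 27], n=83
χ² = (29−32.39)²/32.39 + (19−15.61)²/15.61 + (27−23.61)²/23.61 + (8−11.39)²/11.39 = 2.5801
df = 1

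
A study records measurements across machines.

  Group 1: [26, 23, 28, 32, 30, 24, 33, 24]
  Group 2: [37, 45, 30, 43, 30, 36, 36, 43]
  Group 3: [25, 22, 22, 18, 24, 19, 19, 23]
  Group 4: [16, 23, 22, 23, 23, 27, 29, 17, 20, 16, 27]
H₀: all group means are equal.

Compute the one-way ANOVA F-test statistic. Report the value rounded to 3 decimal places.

test statistic = 24.442

Group means [27.50, 37.50, 21.50, 22.09], grand mean 26.714
SSB = Σnᵢ(x̄ᵢ−x̄)² = 1388.234; SSW = ΣΣ(x−x̄ᵢ)² = 586.909
MSB = 1388.234/3 = 462.7446; MSW = 586.909/31 = 18.9326
F = MSB/MSW = 24.4417
df = (3, 31)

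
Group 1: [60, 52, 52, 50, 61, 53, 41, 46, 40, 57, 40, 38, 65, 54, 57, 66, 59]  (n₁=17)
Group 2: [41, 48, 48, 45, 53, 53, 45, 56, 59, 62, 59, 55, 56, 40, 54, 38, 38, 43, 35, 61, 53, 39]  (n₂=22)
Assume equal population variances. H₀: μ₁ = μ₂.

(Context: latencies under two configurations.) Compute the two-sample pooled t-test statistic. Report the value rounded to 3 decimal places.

test statistic = 1.181

x̄₁=52.412, s₁=8.860, n₁=17
x̄₂=49.136, s₂=8.374, n₂=22
s_p² = [16·8.860² + 21·8.374²]/37 = 73.7489
SE = √(s_p²·(1/17+1/22)) = 2.7732
t = (52.412−49.136)/2.7732 = 1.1811
df = 37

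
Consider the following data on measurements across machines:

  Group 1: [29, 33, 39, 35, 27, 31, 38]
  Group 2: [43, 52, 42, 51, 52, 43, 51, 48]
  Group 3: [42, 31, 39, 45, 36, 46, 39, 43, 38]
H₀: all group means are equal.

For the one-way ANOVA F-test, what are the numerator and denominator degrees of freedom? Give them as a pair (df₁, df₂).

k = 3 groups, N = 24 total
df = (k−1, N−k) = (3−1, 24−3) = (2, 21)

degrees of freedom = [2, 21]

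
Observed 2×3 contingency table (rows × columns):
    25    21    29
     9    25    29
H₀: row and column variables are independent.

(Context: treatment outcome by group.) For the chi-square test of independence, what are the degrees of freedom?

degrees of freedom = 2

df = (r−1)(c−1) = (2−1)·(3−1) = 2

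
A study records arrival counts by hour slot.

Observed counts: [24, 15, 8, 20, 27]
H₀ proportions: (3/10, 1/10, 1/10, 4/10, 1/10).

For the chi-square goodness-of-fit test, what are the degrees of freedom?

degrees of freedom = 4

df = k − 1 = 5 − 1 = 4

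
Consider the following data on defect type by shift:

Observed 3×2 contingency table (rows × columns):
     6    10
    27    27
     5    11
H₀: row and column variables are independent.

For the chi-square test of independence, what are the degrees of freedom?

degrees of freedom = 2

df = (r−1)(c−1) = (3−1)·(2−1) = 2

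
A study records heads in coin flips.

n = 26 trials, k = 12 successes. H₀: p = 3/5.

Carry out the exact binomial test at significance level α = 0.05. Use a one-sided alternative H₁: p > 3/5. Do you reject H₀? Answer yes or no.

Exact binomial: n=26, k=12, p₀=3/5=0.6000
P(X≥12) from Σ C(n,i)·p₀^i·(1−p₀)^(n−i)
p-value (one-sided, H₁ greater) = 0.94824
At α=0.05: p ≥ α → fail to reject H₀

reject H₀: no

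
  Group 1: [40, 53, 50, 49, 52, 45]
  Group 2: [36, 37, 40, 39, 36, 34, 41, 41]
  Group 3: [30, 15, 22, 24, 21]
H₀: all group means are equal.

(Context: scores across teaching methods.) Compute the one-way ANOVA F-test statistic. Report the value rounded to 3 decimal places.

Group means [48.17, 38.00, 22.40], grand mean 37.105
SSB = Σnᵢ(x̄ᵢ−x̄)² = 1821.756; SSW = ΣΣ(x−x̄ᵢ)² = 284.033
MSB = 1821.756/2 = 910.8781; MSW = 284.033/16 = 17.7521
F = MSB/MSW = 51.3111
df = (2, 16)

test statistic = 51.311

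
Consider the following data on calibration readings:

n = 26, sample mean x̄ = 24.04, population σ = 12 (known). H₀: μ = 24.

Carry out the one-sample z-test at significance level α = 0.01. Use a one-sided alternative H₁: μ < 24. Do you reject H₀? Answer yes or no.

SE = σ/√n = 12/√26 = 2.3534
z = (x̄−μ₀)/SE = (24.04−24)/2.3534 = 0.0170
p-value (one-sided, H₁ less) = 0.50678
At α=0.01: p ≥ α → fail to reject H₀

reject H₀: no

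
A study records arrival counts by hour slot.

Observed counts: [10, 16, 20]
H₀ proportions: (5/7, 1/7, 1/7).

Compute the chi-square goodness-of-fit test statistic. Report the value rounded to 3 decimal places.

test statistic = 56.870

n = 46; E_i = n·p_i = [32.86, 6.57, 6.57]
χ² = (10−32.86)²/32.86 + (16−6.57)²/6.57 + (20−6.57)²/6.57 = 56.8696
df = 2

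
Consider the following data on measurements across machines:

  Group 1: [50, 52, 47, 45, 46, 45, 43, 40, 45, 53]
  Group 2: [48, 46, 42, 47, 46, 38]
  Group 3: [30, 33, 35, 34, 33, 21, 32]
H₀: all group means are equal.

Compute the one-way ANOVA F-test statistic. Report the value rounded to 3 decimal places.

Group means [46.60, 44.50, 31.14], grand mean 41.348
SSB = Σnᵢ(x̄ᵢ−x̄)² = 1064.460; SSW = ΣΣ(x−x̄ᵢ)² = 352.757
MSB = 1064.460/2 = 532.2301; MSW = 352.757/20 = 17.6379
F = MSB/MSW = 30.1754
df = (2, 20)

test statistic = 30.175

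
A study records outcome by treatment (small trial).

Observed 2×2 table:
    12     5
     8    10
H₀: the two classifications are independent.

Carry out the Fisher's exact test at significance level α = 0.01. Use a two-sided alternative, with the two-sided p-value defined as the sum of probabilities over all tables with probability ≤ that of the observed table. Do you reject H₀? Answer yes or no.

reject H₀: no

Margins: r₁=17, r₂=18, c₁=20, c₂=15, n=35
p_obs = C(17,12)·C(18,8)/C(35,20); sum pmf over tables with pmf ≤ p_obs
p-value (two-sided) = 0.17558
At α=0.01: p ≥ α → fail to reject H₀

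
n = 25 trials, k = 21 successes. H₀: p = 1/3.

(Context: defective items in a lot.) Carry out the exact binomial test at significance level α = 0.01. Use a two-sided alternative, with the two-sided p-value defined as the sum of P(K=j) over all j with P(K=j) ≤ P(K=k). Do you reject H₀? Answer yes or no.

Exact binomial: n=25, k=21, p₀=1/3=0.3333
P(X=j) = C(n,j)·p₀^j·(1−p₀)^(n−j); p = Σ P(X=j) over j with P(X=j) ≤ P(X=21)
p-value (two-sided) = 0.00000
At α=0.01: p < α → reject H₀

reject H₀: yes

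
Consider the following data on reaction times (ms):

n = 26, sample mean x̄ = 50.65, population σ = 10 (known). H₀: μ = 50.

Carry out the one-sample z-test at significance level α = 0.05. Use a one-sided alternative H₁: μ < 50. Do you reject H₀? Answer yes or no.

reject H₀: no

SE = σ/√n = 10/√26 = 1.9612
z = (x̄−μ₀)/SE = (50.65−50)/1.9612 = 0.3314
p-value (one-sided, H₁ less) = 0.62984
At α=0.05: p ≥ α → fail to reject H₀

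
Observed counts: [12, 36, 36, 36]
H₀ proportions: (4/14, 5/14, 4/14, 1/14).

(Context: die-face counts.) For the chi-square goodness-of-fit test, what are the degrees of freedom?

degrees of freedom = 3

df = k − 1 = 4 − 1 = 3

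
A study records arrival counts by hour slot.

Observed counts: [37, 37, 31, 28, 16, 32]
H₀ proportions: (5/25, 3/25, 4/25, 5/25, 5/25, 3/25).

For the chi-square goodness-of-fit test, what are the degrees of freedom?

degrees of freedom = 5

df = k − 1 = 6 − 1 = 5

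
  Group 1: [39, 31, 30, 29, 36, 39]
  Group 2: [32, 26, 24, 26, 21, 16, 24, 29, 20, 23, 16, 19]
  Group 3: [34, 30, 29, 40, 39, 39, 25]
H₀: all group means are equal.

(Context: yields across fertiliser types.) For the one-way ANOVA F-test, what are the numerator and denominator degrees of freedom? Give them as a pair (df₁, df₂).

degrees of freedom = [2, 22]

k = 3 groups, N = 25 total
df = (k−1, N−k) = (3−1, 25−3) = (2, 22)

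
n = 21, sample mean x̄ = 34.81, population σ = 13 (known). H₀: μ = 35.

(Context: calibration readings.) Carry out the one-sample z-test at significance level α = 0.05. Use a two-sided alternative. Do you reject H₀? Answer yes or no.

SE = σ/√n = 13/√21 = 2.8368
z = (x̄−μ₀)/SE = (34.81−35)/2.8368 = -0.0670
p-value (two-sided) = 0.94660
At α=0.05: p ≥ α → fail to reject H₀

reject H₀: no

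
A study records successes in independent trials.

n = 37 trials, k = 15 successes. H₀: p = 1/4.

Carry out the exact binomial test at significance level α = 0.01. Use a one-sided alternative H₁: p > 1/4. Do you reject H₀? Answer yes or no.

Exact binomial: n=37, k=15, p₀=1/4=0.2500
P(X≥15) from Σ C(n,i)·p₀^i·(1−p₀)^(n−i)
p-value (one-sided, H₁ greater) = 0.02722
At α=0.01: p ≥ α → fail to reject H₀

reject H₀: no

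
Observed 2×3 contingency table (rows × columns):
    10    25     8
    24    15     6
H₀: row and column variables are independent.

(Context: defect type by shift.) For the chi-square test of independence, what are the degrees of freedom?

degrees of freedom = 2

df = (r−1)(c−1) = (2−1)·(3−1) = 2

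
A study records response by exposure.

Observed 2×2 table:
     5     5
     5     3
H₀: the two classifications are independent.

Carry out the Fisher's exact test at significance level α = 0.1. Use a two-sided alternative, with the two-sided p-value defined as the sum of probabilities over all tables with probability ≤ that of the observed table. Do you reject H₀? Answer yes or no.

reject H₀: no

Margins: r₁=10, r₂=8, c₁=10, c₂=8, n=18
p_obs = C(10,5)·C(8,5)/C(18,10); sum pmf over tables with pmf ≤ p_obs
p-value (two-sided) = 0.66406
At α=0.1: p ≥ α → fail to reject H₀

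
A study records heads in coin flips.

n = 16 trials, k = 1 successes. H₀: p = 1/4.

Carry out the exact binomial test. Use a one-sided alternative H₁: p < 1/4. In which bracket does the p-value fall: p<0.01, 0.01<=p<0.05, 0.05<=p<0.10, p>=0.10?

p-value bracket: 0.05<=p<0.10

Exact binomial: n=16, k=1, p₀=1/4=0.2500
P(X≤1) from Σ C(n,i)·p₀^i·(1−p₀)^(n−i)
p-value (one-sided, H₁ less) = 0.06348
→ bracket: 0.05<=p<0.10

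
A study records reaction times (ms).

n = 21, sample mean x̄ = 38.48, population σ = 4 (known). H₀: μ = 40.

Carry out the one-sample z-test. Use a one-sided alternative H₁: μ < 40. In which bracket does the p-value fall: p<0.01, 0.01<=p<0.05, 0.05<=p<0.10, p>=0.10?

p-value bracket: 0.01<=p<0.05

SE = σ/√n = 4/√21 = 0.8729
z = (x̄−μ₀)/SE = (38.48−40)/0.8729 = -1.7414
p-value (one-sided, H₁ less) = 0.04081
→ bracket: 0.01<=p<0.05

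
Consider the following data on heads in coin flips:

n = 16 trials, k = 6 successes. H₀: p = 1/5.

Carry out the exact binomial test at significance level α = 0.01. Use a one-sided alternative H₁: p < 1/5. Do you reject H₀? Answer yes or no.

reject H₀: no

Exact binomial: n=16, k=6, p₀=1/5=0.2000
P(X≤6) from Σ C(n,i)·p₀^i·(1−p₀)^(n−i)
p-value (one-sided, H₁ less) = 0.97334
At α=0.01: p ≥ α → fail to reject H₀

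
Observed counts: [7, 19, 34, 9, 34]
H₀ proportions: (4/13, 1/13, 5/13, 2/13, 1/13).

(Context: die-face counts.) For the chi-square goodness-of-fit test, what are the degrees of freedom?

df = k − 1 = 5 − 1 = 4

degrees of freedom = 4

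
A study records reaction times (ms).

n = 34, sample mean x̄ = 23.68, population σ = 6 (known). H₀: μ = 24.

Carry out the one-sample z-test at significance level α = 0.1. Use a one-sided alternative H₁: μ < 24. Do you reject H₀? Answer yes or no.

SE = σ/√n = 6/√34 = 1.0290
z = (x̄−μ₀)/SE = (23.68−24)/1.0290 = -0.3110
p-value (one-sided, H₁ less) = 0.37791
At α=0.1: p ≥ α → fail to reject H₀

reject H₀: no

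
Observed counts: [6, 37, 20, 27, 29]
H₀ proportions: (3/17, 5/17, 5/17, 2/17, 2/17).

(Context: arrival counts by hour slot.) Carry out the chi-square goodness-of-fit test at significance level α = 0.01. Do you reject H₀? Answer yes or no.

reject H₀: yes

n = 119; E_i = n·p_i = [21.00, 35.00, 35.00, 14.00, 14.00]
χ² = (6−21.00)²/21.00 + (37−35.00)²/35.00 + (20−35.00)²/35.00 + (27−14.00)²/14.00 + (29−14.00)²/14.00 = 45.4000
df = 4
p-value (upper-tail) = 0.00000
At α=0.01: p < α → reject H₀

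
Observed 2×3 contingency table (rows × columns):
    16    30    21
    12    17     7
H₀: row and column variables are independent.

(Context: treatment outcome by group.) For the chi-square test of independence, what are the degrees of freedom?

degrees of freedom = 2

df = (r−1)(c−1) = (2−1)·(3−1) = 2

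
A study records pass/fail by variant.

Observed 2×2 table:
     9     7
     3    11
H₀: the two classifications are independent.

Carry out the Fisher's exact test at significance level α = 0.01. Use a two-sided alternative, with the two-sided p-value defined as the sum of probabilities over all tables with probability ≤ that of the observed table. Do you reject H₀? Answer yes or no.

Margins: r₁=16, r₂=14, c₁=12, c₂=18, n=30
p_obs = C(16,9)·C(14,3)/C(30,12); sum pmf over tables with pmf ≤ p_obs
p-value (two-sided) = 0.07172
At α=0.01: p ≥ α → fail to reject H₀

reject H₀: no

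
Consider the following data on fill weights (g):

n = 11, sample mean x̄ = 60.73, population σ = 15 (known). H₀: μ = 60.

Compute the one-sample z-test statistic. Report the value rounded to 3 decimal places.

SE = σ/√n = 15/√11 = 4.5227
z = (x̄−μ₀)/SE = (60.73−60)/4.5227 = 0.1614

test statistic = 0.161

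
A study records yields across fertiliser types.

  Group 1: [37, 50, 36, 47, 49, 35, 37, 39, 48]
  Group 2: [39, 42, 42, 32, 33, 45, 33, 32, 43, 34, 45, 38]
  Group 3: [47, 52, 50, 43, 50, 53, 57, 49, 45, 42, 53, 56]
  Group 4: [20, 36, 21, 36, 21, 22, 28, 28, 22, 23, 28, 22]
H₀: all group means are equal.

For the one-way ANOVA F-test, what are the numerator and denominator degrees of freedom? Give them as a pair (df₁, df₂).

k = 4 groups, N = 45 total
df = (k−1, N−k) = (4−1, 45−4) = (3, 41)

degrees of freedom = [3, 41]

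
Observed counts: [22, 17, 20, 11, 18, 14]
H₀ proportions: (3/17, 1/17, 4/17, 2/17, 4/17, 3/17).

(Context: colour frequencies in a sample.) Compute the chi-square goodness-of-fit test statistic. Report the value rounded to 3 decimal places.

n = 102; E_i = n·p_i = [18.00, 6.00, 24.00, 12.00, 24.00, 18.00]
χ² = (22−18.00)²/18.00 + (17−6.00)²/6.00 + (20−24.00)²/24.00 + (11−12.00)²/12.00 + (18−24.00)²/24.00 + (14−18.00)²/18.00 = 24.1944
df = 5

test statistic = 24.194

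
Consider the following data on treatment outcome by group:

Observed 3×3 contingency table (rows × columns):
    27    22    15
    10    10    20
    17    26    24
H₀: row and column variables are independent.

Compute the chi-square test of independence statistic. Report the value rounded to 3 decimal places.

test statistic = 10.149

Row totals [64, 40, 67], col totals [54, 58, 59], n=171
χ² = (27−20.21)²/20.21 + (22−21.71)²/21.71 + (15−22.08)²/22.08 + (10−12.63)²/12.63 + (10−13.57)²/13.57 + (20−13.80)²/13.80 + (17−21.16)²/21.16 + (26−22.73)²/22.73 + (24−23.12)²/23.12 = 10.1492
df = 4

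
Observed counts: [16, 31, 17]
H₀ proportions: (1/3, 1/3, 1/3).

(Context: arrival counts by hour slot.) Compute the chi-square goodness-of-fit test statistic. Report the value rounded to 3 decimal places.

test statistic = 6.594

n = 64; E_i = n·p_i = [21.33, 21.33, 21.33]
χ² = (16−21.33)²/21.33 + (31−21.33)²/21.33 + (17−21.33)²/21.33 = 6.5938
df = 2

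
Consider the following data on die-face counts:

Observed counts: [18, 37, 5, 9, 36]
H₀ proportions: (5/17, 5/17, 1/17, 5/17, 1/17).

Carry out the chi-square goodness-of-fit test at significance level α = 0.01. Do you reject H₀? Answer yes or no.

n = 105; E_i = n·p_i = [30.88, 30.88, 6.18, 30.88, 6.18]
χ² = (18−30.88)²/30.88 + (37−30.88)²/30.88 + (5−6.18)²/6.18 + (9−30.88)²/30.88 + (36−6.18)²/6.18 = 166.3200
df = 4
p-value (upper-tail) = 0.00000
At α=0.01: p < α → reject H₀

reject H₀: yes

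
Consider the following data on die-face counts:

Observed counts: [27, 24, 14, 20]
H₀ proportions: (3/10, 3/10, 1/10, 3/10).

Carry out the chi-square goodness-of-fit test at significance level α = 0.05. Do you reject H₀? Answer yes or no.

reject H₀: no

n = 85; E_i = n·p_i = [25.50, 25.50, 8.50, 25.50]
χ² = (27−25.50)²/25.50 + (24−25.50)²/25.50 + (14−8.50)²/8.50 + (20−25.50)²/25.50 = 4.9216
df = 3
p-value (upper-tail) = 0.17763
At α=0.05: p ≥ α → fail to reject H₀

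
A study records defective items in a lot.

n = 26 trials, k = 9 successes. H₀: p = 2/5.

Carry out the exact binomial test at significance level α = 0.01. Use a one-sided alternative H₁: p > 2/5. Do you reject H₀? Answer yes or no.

reject H₀: no

Exact binomial: n=26, k=9, p₀=2/5=0.4000
P(X≥9) from Σ C(n,i)·p₀^i·(1−p₀)^(n−i)
p-value (one-sided, H₁ greater) = 0.77446
At α=0.01: p ≥ α → fail to reject H₀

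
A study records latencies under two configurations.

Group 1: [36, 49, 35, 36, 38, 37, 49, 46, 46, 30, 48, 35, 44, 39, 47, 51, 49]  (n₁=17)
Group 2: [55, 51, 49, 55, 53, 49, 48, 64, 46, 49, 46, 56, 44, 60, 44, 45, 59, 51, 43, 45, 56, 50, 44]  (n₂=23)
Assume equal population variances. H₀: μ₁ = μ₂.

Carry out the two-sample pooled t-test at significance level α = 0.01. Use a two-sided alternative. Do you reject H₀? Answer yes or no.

x̄₁=42.059, s₁=6.562, n₁=17
x̄₂=50.522, s₂=5.838, n₂=23
s_p² = [16·6.562² + 22·5.838²]/38 = 37.8600
SE = √(s_p²·(1/17+1/23)) = 1.9680
t = (42.059−50.522)/1.9680 = -4.3002
df = 38
p-value (two-sided) = 0.00011
At α=0.01: p < α → reject H₀

reject H₀: yes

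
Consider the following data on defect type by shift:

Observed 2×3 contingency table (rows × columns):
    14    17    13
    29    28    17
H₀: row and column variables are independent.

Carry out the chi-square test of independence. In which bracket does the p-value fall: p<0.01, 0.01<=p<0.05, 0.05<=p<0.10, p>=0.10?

Row totals [44, 74], col totals [43, 45, 30], n=118
χ² = (14−16.03)²/16.03 + (17−16.78)²/16.78 + (13−11.19)²/11.19 + (29−26.97)²/26.97 + (28−28.22)²/28.22 + (17−18.81)²/18.81 = 0.8849
df = 2
p-value (upper-tail) = 0.64247
→ bracket: p>=0.10

p-value bracket: p>=0.10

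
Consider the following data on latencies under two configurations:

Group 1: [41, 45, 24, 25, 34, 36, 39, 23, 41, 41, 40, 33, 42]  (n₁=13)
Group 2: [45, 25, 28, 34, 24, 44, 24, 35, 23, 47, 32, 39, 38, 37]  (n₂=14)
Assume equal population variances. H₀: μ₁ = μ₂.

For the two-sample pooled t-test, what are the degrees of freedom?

degrees of freedom = 25

df = n₁ + n₂ − 2 = 13 + 14 − 2 = 25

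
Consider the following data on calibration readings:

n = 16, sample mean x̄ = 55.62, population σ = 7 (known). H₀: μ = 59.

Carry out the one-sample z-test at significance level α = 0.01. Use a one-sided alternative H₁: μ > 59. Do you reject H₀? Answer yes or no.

reject H₀: no

SE = σ/√n = 7/√16 = 1.7500
z = (x̄−μ₀)/SE = (55.62−59)/1.7500 = -1.9314
p-value (one-sided, H₁ greater) = 0.97328
At α=0.01: p ≥ α → fail to reject H₀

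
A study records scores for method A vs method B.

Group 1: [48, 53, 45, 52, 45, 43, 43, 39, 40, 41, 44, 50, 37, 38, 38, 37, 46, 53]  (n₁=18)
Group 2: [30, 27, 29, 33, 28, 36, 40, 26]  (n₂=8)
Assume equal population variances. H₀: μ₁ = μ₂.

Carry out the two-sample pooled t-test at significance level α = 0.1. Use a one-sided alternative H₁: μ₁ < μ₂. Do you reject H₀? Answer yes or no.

reject H₀: no

x̄₁=44.000, s₁=5.456, n₁=18
x̄₂=31.125, s₂=4.853, n₂=8
s_p² = [17·5.456² + 7·4.853²]/24 = 27.9531
SE = √(s_p²·(1/18+1/8)) = 2.2466
t = (44.000−31.125)/2.2466 = 5.7310
df = 24
p-value (one-sided, H₁ less) = 1.00000
At α=0.1: p ≥ α → fail to reject H₀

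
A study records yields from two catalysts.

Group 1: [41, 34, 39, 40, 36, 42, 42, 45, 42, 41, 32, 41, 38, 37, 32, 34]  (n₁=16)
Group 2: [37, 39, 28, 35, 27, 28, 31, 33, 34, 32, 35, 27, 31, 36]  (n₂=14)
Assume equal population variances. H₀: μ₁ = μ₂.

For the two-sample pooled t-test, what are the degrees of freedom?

df = n₁ + n₂ − 2 = 16 + 14 − 2 = 28

degrees of freedom = 28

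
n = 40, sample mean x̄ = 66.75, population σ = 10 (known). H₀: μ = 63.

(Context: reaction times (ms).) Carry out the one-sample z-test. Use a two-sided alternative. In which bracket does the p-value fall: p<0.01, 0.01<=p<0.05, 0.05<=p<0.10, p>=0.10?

SE = σ/√n = 10/√40 = 1.5811
z = (x̄−μ₀)/SE = (66.75−63)/1.5811 = 2.3717
p-value (two-sided) = 0.01771
→ bracket: 0.01<=p<0.05

p-value bracket: 0.01<=p<0.05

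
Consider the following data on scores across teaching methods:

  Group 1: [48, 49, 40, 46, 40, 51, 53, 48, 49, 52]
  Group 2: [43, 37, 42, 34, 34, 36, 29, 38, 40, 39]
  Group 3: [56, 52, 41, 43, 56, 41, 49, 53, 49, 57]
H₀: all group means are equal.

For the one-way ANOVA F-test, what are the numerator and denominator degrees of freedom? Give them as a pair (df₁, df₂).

degrees of freedom = [2, 27]

k = 3 groups, N = 30 total
df = (k−1, N−k) = (3−1, 30−3) = (2, 27)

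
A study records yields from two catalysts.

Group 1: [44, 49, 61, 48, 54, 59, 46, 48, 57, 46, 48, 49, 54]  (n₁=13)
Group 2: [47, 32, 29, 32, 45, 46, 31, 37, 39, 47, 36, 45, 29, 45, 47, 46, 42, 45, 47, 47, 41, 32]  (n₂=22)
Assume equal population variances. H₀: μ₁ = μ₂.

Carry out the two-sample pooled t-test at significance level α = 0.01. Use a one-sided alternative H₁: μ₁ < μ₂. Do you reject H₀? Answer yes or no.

x̄₁=51.000, s₁=5.416, n₁=13
x̄₂=40.318, s₂=6.764, n₂=22
s_p² = [12·5.416² + 21·6.764²]/33 = 39.7810
SE = √(s_p²·(1/13+1/22)) = 2.2064
t = (51.000−40.318)/2.2064 = 4.8412
df = 33
p-value (one-sided, H₁ less) = 0.99999
At α=0.01: p ≥ α → fail to reject H₀

reject H₀: no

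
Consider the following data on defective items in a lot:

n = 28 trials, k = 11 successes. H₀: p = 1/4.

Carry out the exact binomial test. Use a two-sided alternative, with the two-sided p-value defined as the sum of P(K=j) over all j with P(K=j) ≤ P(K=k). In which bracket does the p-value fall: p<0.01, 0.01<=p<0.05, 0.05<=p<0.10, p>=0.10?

Exact binomial: n=28, k=11, p₀=1/4=0.2500
P(X=j) = C(n,j)·p₀^j·(1−p₀)^(n−j); p = Σ P(X=j) over j with P(X=j) ≤ P(X=11)
p-value (two-sided) = 0.08451
→ bracket: 0.05<=p<0.10

p-value bracket: 0.05<=p<0.10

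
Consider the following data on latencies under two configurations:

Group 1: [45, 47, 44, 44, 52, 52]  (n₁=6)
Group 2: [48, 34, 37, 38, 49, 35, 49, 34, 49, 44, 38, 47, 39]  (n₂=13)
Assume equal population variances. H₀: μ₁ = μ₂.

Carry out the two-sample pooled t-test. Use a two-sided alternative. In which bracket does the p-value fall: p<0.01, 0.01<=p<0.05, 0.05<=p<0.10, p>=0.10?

p-value bracket: 0.05<=p<0.10

x̄₁=47.333, s₁=3.777, n₁=6
x̄₂=41.615, s₂=6.145, n₂=13
s_p² = [5·3.777² + 12·6.145²]/17 = 30.8477
SE = √(s_p²·(1/6+1/13)) = 2.7412
t = (47.333−41.615)/2.7412 = 2.0859
df = 17
p-value (two-sided) = 0.05237
→ bracket: 0.05<=p<0.10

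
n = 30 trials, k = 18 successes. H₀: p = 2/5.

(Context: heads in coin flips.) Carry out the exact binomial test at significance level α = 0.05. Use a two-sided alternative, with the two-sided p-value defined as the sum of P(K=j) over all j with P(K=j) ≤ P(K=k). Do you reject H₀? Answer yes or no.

reject H₀: yes

Exact binomial: n=30, k=18, p₀=2/5=0.4000
P(X=j) = C(n,j)·p₀^j·(1−p₀)^(n−j); p = Σ P(X=j) over j with P(X=j) ≤ P(X=18)
p-value (two-sided) = 0.03842
At α=0.05: p < α → reject H₀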